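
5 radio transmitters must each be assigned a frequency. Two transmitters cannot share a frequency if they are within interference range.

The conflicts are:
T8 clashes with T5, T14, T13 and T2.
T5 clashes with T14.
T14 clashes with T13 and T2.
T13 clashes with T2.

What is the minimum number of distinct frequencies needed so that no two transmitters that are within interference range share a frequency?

4

T8, T14, T13, T2 all conflict with each other, so at least 4 frequencies are needed.
Using 4 frequencies: T8=1, T5=3, T14=2, T13=4, T2=3. Every pair that conflicts lands in different frequencies.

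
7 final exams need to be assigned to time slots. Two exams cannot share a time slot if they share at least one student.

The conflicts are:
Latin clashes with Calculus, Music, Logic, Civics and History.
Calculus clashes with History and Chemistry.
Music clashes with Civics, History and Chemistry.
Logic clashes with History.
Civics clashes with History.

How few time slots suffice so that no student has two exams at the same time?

4

Latin, Music, Civics, History pairwise conflict, so at least 4 time slots are needed.
4 time slots suffice: Latin=2, Calculus=3, Music=3, Logic=3, Civics=4, History=1, Chemistry=1. Each listed conflict is separated.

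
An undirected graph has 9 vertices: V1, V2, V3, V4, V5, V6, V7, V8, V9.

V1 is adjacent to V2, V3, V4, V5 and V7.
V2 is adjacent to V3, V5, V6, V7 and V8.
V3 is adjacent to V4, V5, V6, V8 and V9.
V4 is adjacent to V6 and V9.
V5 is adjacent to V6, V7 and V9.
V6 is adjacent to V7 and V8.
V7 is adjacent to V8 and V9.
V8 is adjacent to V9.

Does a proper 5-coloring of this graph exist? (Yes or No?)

The chromatic number is 4. V2, V5, V6, V7 are pairwise adjacent (a clique of size 4), so at least 4 colors are needed.
A valid assignment using 4 colors: V1=2, V2=3, V3=1, V4=3, V5=4, V6=2, V7=1, V8=4, V9=2.
Since 5 ≥ 4, a proper 5-coloring certainly exists.

Yes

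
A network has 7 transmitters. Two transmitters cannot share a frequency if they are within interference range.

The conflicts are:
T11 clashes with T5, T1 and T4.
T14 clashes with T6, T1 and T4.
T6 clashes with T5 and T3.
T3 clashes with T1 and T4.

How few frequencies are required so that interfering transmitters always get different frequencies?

The cycle T6-T5-T11-T1-T3-T6 has odd length 5, so it cannot be 2-colored; at least 3 frequencies are needed.
3 frequencies suffice: T11=1, T14=1, T6=2, T5=3, T3=1, T1=2, T4=2. Every pair that conflicts lands in different frequencies.

3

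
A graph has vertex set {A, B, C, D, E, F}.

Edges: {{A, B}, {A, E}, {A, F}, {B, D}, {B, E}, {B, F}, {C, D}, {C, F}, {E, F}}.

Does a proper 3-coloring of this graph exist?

No

A, B, E, F are mutually adjacent (a clique of size 4), so at least 4 colors are needed.
So 3 colors are not enough.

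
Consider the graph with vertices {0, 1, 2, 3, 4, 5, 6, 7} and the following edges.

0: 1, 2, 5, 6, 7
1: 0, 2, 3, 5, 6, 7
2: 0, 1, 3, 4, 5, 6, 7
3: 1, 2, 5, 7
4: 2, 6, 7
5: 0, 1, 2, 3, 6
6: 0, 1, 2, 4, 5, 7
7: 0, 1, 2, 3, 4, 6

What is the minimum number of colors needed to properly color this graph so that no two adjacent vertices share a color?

5

0, 1, 2, 6, 7 are mutually adjacent (a clique of size 5), so at least 5 colors are needed.
5 colors suffice: color red → {2}; color blue → {3, 6}; color green → {1, 4}; color yellow → {5, 7}; color purple → {0}. Each edge has distinct colors on its endpoints.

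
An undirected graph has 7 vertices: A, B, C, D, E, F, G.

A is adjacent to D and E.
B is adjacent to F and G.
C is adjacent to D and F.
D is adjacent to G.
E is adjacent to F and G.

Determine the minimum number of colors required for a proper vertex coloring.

The cycle C-D-A-E-F-C has odd length 5, so it cannot be 2-colored; at least 3 colors are needed.
3 colors suffice: color red → {D, F}; color blue → {B, C, E}; color green → {A, G}. Every edge joins two different colors.

3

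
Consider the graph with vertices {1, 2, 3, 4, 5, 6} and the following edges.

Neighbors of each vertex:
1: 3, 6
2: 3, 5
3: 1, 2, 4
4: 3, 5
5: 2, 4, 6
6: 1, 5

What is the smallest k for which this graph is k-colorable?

3

The cycle 5-4-3-1-6-5 has odd length 5, so it cannot be 2-colored; at least 3 colors are needed.
3 colors suffice: 1=c, 2=b, 3=a, 4=b, 5=a, 6=b. Each edge has distinct colors on its endpoints.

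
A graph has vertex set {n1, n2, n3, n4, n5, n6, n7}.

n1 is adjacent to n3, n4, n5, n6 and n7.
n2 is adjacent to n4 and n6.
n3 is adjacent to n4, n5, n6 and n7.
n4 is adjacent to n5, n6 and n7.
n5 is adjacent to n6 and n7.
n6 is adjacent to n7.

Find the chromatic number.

6

n1, n3, n4, n5, n6, n7 are pairwise adjacent (a clique of size 6), so at least 6 colors are needed.
6 colors suffice: n1=4, n2=3, n3=3, n4=1, n5=5, n6=2, n7=6. No two adjacent vertices share a color.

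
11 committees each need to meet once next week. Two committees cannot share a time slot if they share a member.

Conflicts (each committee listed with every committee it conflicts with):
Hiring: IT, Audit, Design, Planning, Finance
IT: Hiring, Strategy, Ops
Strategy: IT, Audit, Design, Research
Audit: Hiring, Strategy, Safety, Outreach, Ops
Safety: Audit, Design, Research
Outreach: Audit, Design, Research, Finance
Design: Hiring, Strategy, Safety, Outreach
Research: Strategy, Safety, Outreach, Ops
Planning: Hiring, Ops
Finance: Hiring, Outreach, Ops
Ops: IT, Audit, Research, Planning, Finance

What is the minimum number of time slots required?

IT and Ops conflict, so at least 2 time slots are needed.
2 time slots suffice: time slot 1 → {Hiring, Strategy, Safety, Outreach, Ops}; time slot 2 → {IT, Audit, Design, Research, Planning, Finance}. Every pair that conflicts lands in different time slots.

2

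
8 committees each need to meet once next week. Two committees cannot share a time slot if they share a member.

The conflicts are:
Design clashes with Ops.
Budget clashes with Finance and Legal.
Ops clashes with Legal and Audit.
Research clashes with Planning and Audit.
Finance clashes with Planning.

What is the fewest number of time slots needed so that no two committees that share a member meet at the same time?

The cycle Finance-Planning-Research-Audit-Ops-Legal-Budget-Finance has odd length 7, so it cannot be 2-colored; at least 3 time slots are needed.
3 time slots suffice: Design=2, Budget=3, Ops=1, Research=1, Finance=1, Planning=2, Legal=2, Audit=2. No two conflicting committees share a time slot.

3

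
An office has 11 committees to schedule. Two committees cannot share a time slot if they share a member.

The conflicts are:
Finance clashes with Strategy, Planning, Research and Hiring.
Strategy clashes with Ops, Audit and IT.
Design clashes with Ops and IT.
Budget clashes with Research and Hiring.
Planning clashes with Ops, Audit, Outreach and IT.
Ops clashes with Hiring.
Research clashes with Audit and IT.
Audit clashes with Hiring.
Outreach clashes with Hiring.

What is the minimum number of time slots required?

2

Research and IT conflict, so at least 2 time slots are needed.
2 time slots suffice: time slot 1 → {Strategy, Design, Planning, Research, Hiring}; time slot 2 → {Finance, Budget, Ops, Audit, Outreach, IT}. Every pair that conflicts lands in different time slots.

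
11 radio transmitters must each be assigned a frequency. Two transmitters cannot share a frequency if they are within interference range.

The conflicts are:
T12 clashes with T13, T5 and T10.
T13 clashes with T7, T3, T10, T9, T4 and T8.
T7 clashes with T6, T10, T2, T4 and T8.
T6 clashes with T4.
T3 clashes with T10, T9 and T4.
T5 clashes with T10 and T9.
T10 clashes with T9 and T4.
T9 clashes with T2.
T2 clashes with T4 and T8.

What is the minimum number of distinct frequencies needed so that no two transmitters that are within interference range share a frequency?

T13, T3, T10, T9 pairwise conflict, so at least 4 frequencies are needed.
4 frequencies suffice: frequency 1 → {T13, T6, T5, T2}; frequency 2 → {T10, T8}; frequency 3 → {T12, T7, T3}; frequency 4 → {T9, T4}. Each listed conflict is separated.

4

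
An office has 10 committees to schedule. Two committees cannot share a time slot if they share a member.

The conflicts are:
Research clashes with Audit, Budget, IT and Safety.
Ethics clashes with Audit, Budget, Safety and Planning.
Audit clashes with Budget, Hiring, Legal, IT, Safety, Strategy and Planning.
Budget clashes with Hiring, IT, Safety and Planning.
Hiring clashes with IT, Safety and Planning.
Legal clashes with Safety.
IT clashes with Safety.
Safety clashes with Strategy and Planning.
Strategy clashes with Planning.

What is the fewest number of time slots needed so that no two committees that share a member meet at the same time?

Research, Audit, Budget, IT, Safety pairwise conflict, so at least 5 time slots are needed.
A valid assignment using 5 time slots: Research=5, Ethics=5, Audit=1, Budget=3, Hiring=5, Legal=3, IT=4, Safety=2, Strategy=3, Planning=4. No two conflicting committees share a time slot.

5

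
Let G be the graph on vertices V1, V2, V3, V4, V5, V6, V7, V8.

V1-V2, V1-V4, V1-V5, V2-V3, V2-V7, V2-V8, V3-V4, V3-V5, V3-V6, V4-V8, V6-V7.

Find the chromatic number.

V4 and V8 are adjacent, so at least 2 colors are needed.
2 colors suffice: color red → {V1, V3, V7, V8}; color blue → {V2, V4, V5, V6}. No two adjacent vertices share a color.

2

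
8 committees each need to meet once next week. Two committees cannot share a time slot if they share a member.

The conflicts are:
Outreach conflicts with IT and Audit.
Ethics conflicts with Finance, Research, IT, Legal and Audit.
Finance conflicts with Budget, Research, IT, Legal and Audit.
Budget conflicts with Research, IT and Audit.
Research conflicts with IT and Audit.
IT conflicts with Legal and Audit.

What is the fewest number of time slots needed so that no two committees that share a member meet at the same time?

5

Finance, Budget, Research, IT, Audit all conflict with each other, so at least 5 time slots are needed.
5 time slots suffice: time slot 1 → {IT}; time slot 2 → {Legal, Audit}; time slot 3 → {Outreach, Finance}; time slot 4 → {Research}; time slot 5 → {Ethics, Budget}. Every pair that conflicts lands in different time slots.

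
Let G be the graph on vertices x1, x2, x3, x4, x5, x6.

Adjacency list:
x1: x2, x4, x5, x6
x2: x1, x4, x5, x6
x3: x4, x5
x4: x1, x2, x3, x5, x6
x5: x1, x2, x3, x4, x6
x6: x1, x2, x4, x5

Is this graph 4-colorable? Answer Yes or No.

x1, x2, x4, x5, x6 are pairwise adjacent (a clique of size 5), so at least 5 colors are needed.
So 4 colors are not enough.

No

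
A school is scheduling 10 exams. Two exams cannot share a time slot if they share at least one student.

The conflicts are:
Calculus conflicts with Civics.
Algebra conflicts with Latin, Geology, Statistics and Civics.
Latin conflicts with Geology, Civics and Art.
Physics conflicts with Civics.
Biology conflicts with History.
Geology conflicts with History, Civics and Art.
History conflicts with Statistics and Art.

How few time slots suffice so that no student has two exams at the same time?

Algebra, Latin, Geology, Civics pairwise conflict, so at least 4 time slots are needed.
4 time slots suffice: time slot 1 → {Calculus, Physics, Biology, Geology, Statistics}; time slot 2 → {History, Civics}; time slot 3 → {Latin}; time slot 4 → {Algebra, Art}. Every pair that conflicts lands in different time slots.

4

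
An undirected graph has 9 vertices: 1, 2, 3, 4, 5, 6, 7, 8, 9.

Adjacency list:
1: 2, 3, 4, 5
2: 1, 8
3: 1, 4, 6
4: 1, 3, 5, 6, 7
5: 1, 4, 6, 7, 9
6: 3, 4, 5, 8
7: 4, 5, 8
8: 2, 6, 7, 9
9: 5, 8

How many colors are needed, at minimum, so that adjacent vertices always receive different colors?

4, 5, 7 are mutually adjacent, so at least 3 colors are needed.
3 colors suffice: color red → {4, 8}; color blue → {2, 3, 5}; color green → {1, 6, 7, 9}. Every edge joins two different colors.

3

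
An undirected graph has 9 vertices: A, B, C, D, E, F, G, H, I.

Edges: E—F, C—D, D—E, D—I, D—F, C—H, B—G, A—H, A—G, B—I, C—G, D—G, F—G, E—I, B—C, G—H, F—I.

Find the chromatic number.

4

D, E, F, I are pairwise adjacent (a clique of size 4), so at least 4 colors are needed.
4 colors suffice: color 1 → {G, I}; color 2 → {B, D, H}; color 3 → {A, C, F}; color 4 → {E}. Each edge has distinct colors on its endpoints.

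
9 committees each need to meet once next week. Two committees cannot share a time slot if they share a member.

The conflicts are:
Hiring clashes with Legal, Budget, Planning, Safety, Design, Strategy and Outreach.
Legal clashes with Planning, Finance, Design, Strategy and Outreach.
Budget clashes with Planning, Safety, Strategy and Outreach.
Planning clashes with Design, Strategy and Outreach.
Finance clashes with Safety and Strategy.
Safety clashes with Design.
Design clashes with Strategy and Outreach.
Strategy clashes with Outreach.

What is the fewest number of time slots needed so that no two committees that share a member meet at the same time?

Hiring, Legal, Planning, Design, Strategy, Outreach all conflict with each other, so at least 6 time slots are needed.
6 time slots suffice: time slot 1 → {Safety, Strategy}; time slot 2 → {Hiring, Finance}; time slot 3 → {Planning}; time slot 4 → {Outreach}; time slot 5 → {Legal, Budget}; time slot 6 → {Design}. Each listed conflict is separated.

6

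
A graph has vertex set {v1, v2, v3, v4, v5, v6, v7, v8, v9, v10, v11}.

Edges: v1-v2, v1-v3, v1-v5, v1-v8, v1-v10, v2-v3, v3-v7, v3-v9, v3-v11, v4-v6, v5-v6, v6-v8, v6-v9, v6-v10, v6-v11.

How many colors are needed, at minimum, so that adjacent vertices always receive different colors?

3

v1, v2, v3 are mutually adjacent, so at least 3 colors are needed.
One proper 3-coloring: v1=2, v2=3, v3=1, v4=2, v5=3, v6=1, v7=2, v8=3, v9=2, v10=3, v11=2. Every edge joins two different colors.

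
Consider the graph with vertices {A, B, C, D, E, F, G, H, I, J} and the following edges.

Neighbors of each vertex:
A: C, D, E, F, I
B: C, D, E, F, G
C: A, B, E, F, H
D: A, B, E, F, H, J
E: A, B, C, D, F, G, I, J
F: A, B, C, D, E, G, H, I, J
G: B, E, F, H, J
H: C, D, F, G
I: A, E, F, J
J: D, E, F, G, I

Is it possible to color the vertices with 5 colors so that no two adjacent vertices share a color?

The chromatic number is 4. A, D, E, F are mutually adjacent (a clique of size 4), so at least 4 colors are needed.
4 colors suffice: color red → {F}; color blue → {E, H}; color green → {C, D, G, I}; color yellow → {A, B, J}.
Since 5 ≥ 4, a proper 5-coloring certainly exists.

Yes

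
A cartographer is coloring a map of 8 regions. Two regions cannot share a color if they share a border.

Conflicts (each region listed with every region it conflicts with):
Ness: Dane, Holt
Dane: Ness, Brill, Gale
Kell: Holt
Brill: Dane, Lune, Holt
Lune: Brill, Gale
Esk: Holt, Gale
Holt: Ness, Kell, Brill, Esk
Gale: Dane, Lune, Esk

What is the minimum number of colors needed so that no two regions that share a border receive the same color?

3

The cycle Gale-Dane-Ness-Holt-Esk-Gale has odd length 5, so it cannot be 2-colored; at least 3 colors are needed.
3 colors suffice: color 1 → {Dane, Lune, Holt}; color 2 → {Ness, Kell, Brill, Gale}; color 3 → {Esk}. No two conflicting regions share a color.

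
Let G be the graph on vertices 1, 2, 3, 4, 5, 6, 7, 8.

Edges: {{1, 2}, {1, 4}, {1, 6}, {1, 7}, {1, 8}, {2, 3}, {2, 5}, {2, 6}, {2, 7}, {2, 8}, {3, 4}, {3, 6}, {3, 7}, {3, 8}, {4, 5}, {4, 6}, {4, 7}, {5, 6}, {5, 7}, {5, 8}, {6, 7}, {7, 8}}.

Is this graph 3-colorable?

1, 4, 6, 7 are mutually adjacent (a clique of size 4), so at least 4 colors are needed.
So 3 colors are not enough.

No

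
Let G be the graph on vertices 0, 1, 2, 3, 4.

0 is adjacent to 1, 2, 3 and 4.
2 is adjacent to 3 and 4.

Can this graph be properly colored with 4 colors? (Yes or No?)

The chromatic number is 3. 0, 2, 3 are mutually adjacent, so at least 3 colors are needed.
3 colors suffice: color red → {0}; color blue → {1, 2}; color green → {3, 4}.
Since 4 ≥ 3, a proper 4-coloring certainly exists.

Yes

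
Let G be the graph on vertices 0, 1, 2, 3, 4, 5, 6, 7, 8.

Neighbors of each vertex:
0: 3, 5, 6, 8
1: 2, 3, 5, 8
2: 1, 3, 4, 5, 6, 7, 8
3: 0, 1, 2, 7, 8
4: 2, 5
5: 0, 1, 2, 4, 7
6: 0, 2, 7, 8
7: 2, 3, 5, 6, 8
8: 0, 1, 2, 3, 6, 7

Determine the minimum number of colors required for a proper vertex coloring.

2, 3, 7, 8 are pairwise adjacent (a clique of size 4), so at least 4 colors are needed.
4 colors suffice: color a → {0, 2}; color b → {5, 8}; color c → {1, 4, 7}; color d → {3, 6}. No two adjacent vertices share a color.

4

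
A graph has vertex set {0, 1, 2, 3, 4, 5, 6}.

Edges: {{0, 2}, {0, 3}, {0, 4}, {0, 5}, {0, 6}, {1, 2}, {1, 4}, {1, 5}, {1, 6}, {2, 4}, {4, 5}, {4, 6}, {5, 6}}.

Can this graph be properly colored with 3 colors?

0, 4, 5, 6 form a clique, so at least 4 colors are needed.
So 3 colors are not enough.

No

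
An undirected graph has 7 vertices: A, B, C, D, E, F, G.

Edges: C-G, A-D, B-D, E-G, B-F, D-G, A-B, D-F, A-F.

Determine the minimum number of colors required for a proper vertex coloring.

4

A, B, D, F are mutually adjacent (a clique of size 4), so at least 4 colors are needed.
4 colors suffice: color 1 → {C, D, E}; color 2 → {B, G}; color 3 → {F}; color 4 → {A}. Each edge has distinct colors on its endpoints.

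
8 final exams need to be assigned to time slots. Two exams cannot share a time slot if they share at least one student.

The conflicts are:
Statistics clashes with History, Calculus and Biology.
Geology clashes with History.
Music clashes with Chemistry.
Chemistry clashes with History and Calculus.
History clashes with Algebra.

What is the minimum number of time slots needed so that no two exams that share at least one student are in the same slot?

2

History and Algebra conflict, so at least 2 time slots are needed.
2 time slots suffice: time slot 1 → {Music, History, Calculus, Biology}; time slot 2 → {Statistics, Geology, Chemistry, Algebra}. Every pair that conflicts lands in different time slots.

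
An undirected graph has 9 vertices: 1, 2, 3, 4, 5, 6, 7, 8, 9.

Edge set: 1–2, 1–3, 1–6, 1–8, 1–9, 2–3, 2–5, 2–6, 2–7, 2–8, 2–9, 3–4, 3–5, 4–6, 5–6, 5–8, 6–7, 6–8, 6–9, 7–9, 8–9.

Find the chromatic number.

5

1, 2, 6, 8, 9 form a clique, so at least 5 colors are needed.
5 colors suffice: 1=purple, 2=blue, 3=red, 4=blue, 5=yellow, 6=red, 7=green, 8=green, 9=yellow. Each edge has distinct colors on its endpoints.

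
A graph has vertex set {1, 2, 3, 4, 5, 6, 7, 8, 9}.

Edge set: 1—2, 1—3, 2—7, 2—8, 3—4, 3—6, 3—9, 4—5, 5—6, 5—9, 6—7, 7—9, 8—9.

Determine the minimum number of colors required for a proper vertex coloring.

3

The cycle 6-7-2-1-3-6 has odd length 5, so it cannot be 2-colored; at least 3 colors are needed.
3 colors suffice: 1=b, 2=a, 3=a, 4=b, 5=a, 6=b, 7=c, 8=c, 9=b. No two adjacent vertices share a color.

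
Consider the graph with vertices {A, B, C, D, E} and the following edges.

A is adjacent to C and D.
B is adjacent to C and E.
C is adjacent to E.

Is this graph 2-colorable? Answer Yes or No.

No

B, C, E are mutually adjacent, so at least 3 colors are needed.
So 2 colors are not enough.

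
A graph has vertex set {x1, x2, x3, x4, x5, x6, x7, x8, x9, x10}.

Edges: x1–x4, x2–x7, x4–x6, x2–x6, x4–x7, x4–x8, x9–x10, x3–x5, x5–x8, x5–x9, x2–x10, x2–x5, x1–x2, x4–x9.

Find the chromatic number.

The cycle x1-x2-x5-x9-x4-x1 has odd length 5, so it cannot be 2-colored; at least 3 colors are needed.
3 colors suffice: color 1 → {x2, x3, x4}; color 2 → {x1, x5, x6, x7, x10}; color 3 → {x8, x9}. No two adjacent vertices share a color.

3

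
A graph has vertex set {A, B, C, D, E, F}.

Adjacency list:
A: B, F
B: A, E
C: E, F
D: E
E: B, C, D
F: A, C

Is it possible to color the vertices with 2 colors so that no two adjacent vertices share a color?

The cycle A-B-E-C-F-A has odd length 5, so it cannot be 2-colored; at least 3 colors are needed.
So 2 colors are not enough.

No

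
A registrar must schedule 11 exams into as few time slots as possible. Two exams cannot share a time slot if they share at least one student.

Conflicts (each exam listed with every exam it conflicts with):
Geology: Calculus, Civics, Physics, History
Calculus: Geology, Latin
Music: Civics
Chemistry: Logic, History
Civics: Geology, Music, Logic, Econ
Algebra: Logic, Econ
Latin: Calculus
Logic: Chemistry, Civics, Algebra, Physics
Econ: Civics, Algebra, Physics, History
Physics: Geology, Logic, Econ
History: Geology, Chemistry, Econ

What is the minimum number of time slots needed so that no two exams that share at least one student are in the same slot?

The cycle History-Econ-Civics-Logic-Chemistry-History has odd length 5, so it cannot be 2-colored; at least 3 time slots are needed.
A valid assignment using 3 time slots: Geology=1, Calculus=2, Music=1, Chemistry=3, Civics=2, Algebra=2, Latin=1, Logic=1, Econ=1, Physics=2, History=2. No two conflicting exams share a time slot.

3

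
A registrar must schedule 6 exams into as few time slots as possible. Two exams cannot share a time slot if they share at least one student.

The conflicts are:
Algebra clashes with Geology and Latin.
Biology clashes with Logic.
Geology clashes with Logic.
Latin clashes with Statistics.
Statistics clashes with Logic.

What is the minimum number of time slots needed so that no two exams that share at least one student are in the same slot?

3

The cycle Latin-Statistics-Logic-Geology-Algebra-Latin has odd length 5, so it cannot be 2-colored; at least 3 time slots are needed.
3 time slots suffice: Algebra=1, Biology=2, Geology=2, Latin=3, Statistics=2, Logic=1. No two conflicting exams share a time slot.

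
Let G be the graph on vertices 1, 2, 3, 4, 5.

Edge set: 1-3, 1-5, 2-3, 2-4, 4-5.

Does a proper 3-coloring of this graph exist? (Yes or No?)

Yes

The chromatic number is 3. The cycle 2-3-1-5-4-2 has odd length 5, so it cannot be 2-colored; at least 3 colors are needed.
3 colors suffice: color a → {1, 4}; color b → {2, 5}; color c → {3}.
That is already a proper 3-coloring.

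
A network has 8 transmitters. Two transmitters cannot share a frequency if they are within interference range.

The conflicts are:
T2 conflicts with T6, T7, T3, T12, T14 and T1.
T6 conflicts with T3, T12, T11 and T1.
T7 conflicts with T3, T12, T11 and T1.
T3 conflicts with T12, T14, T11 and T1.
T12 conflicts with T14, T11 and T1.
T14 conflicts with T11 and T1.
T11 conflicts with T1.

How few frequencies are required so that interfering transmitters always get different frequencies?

5

T2, T6, T3, T12, T1 are mutually in conflict, so at least 5 frequencies are needed.
5 frequencies suffice: T2=4, T6=5, T7=5, T3=3, T12=1, T14=5, T11=4, T1=2. No two conflicting transmitters share a frequency.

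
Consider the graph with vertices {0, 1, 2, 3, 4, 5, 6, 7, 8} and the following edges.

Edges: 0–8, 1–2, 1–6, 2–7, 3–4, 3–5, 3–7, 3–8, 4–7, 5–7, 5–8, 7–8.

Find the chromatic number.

4

3, 5, 7, 8 form a clique, so at least 4 colors are needed.
4 colors suffice: 0=a, 1=a, 2=b, 3=b, 4=c, 5=d, 6=b, 7=a, 8=c. Each edge has distinct colors on its endpoints.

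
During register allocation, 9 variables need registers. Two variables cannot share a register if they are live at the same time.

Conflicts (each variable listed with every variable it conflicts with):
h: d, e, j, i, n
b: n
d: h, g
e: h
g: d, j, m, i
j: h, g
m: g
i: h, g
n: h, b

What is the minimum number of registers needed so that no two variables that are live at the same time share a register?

h and i conflict, so at least 2 registers are needed.
Using 2 registers: h=1, b=1, d=2, e=2, g=1, j=2, m=2, i=2, n=2. Every pair that conflicts lands in different registers.

2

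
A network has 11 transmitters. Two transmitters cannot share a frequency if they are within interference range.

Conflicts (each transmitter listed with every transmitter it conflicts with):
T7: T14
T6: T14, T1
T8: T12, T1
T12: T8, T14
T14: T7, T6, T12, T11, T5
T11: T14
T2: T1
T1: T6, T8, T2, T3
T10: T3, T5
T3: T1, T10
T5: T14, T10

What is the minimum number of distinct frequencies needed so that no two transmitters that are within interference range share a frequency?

3

The cycle T1-T6-T14-T12-T8-T1 has odd length 5, so it cannot be 2-colored; at least 3 frequencies are needed.
3 frequencies suffice: T7=2, T6=2, T8=3, T12=2, T14=1, T11=2, T2=2, T1=1, T10=1, T3=2, T5=2. Every pair that conflicts lands in different frequencies.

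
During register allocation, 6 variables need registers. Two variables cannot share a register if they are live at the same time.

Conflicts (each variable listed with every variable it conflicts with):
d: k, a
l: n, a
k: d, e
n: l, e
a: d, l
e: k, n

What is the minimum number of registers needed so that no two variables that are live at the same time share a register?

2

d and a conflict, so at least 2 registers are needed.
A valid assignment using 2 registers: d=1, l=1, k=2, n=2, a=2, e=1. Every pair that conflicts lands in different registers.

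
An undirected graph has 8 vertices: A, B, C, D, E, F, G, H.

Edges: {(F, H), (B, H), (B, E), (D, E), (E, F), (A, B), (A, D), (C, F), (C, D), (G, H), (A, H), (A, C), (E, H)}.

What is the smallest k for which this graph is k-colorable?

A, B, H form a triangle, so at least 3 colors are needed.
A valid assignment using 3 colors: A=blue, B=green, C=red, D=green, E=blue, F=green, G=blue, H=red. Each edge has distinct colors on its endpoints.

3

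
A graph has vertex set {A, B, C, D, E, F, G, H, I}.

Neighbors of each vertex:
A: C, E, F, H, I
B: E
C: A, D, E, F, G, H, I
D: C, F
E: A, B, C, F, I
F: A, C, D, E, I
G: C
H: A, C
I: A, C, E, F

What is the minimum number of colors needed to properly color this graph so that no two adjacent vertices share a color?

5

A, C, E, F, I are pairwise adjacent (a clique of size 5), so at least 5 colors are needed.
5 colors suffice: color 1 → {B, C}; color 2 → {A, D, G}; color 3 → {E, H}; color 4 → {F}; color 5 → {I}. Every edge joins two different colors.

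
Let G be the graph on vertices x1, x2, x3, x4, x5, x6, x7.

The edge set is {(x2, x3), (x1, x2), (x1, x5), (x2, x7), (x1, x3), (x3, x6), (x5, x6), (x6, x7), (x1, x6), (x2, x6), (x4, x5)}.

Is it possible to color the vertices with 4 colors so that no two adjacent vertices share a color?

Yes

The chromatic number is 4. x1, x2, x3, x6 are pairwise adjacent (a clique of size 4), so at least 4 colors are needed.
4 colors suffice: color 1 → {x4, x6}; color 2 → {x1, x7}; color 3 → {x2, x5}; color 4 → {x3}.
That is already a proper 4-coloring.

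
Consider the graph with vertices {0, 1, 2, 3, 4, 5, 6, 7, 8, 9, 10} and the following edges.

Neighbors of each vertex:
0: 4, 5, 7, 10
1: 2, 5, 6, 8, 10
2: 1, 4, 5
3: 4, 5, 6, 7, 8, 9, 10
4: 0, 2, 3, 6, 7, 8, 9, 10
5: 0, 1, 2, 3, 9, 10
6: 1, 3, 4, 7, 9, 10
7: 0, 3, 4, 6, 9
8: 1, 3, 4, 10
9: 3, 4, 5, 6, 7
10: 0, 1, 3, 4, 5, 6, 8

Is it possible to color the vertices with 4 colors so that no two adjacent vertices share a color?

3, 4, 6, 7, 9 form a clique, so at least 5 colors are needed.
So 4 colors are not enough.

No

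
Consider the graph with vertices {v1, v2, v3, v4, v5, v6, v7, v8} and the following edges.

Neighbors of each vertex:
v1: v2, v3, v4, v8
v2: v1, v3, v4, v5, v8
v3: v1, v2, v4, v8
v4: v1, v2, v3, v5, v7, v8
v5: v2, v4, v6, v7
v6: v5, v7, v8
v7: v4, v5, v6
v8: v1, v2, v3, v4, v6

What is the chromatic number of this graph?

5

v1, v2, v3, v4, v8 form a clique, so at least 5 colors are needed.
A valid assignment using 5 colors: v1=4, v2=3, v3=5, v4=1, v5=2, v6=1, v7=3, v8=2. Every edge joins two different colors.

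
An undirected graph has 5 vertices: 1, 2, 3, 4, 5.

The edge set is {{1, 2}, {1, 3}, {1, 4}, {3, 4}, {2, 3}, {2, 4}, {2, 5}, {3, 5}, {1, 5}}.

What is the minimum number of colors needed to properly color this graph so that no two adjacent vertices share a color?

4

1, 2, 3, 4 form a clique, so at least 4 colors are needed.
A valid assignment using 4 colors: 1=red, 2=green, 3=blue, 4=yellow, 5=yellow. Every edge joins two different colors.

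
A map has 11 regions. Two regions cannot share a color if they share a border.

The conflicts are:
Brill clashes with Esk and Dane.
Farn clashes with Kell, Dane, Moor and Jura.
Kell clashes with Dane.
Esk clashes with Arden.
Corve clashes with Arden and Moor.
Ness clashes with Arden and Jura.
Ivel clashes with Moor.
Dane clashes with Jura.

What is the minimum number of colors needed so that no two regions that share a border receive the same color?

3

Farn, Dane, Jura are mutually in conflict, so at least 3 colors are needed.
3 colors suffice: color 1 → {Brill, Farn, Arden, Ivel}; color 2 → {Esk, Ness, Dane, Moor}; color 3 → {Kell, Corve, Jura}. Every pair that conflicts lands in different colors.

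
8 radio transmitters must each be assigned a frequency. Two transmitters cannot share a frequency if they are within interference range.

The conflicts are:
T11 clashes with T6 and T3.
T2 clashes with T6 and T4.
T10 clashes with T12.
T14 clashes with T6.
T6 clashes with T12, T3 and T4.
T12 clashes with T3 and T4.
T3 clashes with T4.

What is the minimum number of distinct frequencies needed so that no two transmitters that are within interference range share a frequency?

T6, T12, T3, T4 all conflict with each other, so at least 4 frequencies are needed.
4 frequencies suffice: frequency 1 → {T10, T6}; frequency 2 → {T11, T14, T4}; frequency 3 → {T2, T3}; frequency 4 → {T12}. No two conflicting transmitters share a frequency.

4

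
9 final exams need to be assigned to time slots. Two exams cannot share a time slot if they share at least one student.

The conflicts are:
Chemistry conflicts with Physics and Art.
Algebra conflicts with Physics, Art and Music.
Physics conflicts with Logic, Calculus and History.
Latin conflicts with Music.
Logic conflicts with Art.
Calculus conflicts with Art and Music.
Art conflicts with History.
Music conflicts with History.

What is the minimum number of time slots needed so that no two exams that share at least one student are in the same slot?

2

Latin and Music conflict, so at least 2 time slots are needed.
Using 2 time slots: Chemistry=2, Algebra=2, Physics=1, Latin=2, Logic=2, Calculus=2, Art=1, Music=1, History=2. Each listed conflict is separated.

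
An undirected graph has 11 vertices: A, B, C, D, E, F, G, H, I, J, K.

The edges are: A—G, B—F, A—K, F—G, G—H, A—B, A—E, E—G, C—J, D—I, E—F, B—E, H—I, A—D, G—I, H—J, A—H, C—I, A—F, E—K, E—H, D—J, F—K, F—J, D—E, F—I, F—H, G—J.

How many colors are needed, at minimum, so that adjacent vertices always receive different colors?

5

A, E, F, G, H form a clique, so at least 5 colors are needed.
5 colors suffice: A=3, B=4, C=1, D=1, E=2, F=1, G=5, H=4, I=2, J=2, K=4. Each edge has distinct colors on its endpoints.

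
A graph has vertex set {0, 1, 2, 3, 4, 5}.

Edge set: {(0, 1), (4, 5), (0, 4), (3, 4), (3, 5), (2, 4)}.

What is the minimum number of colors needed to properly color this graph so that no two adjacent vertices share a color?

3, 4, 5 are mutually adjacent, so at least 3 colors are needed.
3 colors suffice: 0=blue, 1=red, 2=blue, 3=green, 4=red, 5=blue. No two adjacent vertices share a color.

3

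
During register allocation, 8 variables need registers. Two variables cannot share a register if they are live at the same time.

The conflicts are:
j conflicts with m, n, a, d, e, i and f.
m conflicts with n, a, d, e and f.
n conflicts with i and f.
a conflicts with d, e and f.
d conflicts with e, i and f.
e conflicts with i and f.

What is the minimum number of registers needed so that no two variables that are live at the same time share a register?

j, m, a, d, e, f all conflict with each other, so at least 6 registers are needed.
6 registers suffice: j=1, m=2, n=4, a=6, d=4, e=5, i=2, f=3. Each listed conflict is separated.

6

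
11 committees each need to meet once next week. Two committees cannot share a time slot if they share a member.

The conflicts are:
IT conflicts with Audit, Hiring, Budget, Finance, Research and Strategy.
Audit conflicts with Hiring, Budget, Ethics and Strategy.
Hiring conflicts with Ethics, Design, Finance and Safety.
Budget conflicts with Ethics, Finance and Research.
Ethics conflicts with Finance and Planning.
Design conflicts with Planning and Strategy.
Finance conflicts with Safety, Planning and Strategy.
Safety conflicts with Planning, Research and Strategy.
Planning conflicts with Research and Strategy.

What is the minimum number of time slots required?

4

Finance, Safety, Planning, Strategy are mutually in conflict, so at least 4 time slots are needed.
4 time slots suffice: time slot 1 → {Audit, Design, Finance, Research}; time slot 2 → {IT, Planning}; time slot 3 → {Hiring, Budget, Strategy}; time slot 4 → {Ethics, Safety}. Every pair that conflicts lands in different time slots.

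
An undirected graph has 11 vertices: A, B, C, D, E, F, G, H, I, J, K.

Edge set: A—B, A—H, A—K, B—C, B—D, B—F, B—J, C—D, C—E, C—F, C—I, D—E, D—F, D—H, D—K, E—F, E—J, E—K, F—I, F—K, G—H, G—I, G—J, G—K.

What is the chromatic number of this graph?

B, C, D, F are mutually adjacent (a clique of size 4), so at least 4 colors are needed.
4 colors suffice: color 1 → {A, D, G}; color 2 → {F, H, J}; color 3 → {B, E, I}; color 4 → {C, K}. No two adjacent vertices share a color.

4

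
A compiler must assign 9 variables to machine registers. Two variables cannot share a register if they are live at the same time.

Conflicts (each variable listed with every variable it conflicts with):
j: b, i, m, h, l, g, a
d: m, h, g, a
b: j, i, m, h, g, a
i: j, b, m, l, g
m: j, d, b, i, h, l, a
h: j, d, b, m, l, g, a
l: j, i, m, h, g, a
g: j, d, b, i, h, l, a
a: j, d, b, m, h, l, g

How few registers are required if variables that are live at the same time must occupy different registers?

j, b, m, h, a pairwise conflict, so at least 5 registers are needed.
5 registers suffice: register 1 → {m, g}; register 2 → {j, d}; register 3 → {i, h}; register 4 → {a}; register 5 → {b, l}. No two conflicting variables share a register.

5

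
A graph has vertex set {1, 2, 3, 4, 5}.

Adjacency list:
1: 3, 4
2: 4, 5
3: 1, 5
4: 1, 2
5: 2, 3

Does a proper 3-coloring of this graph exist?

Yes

The chromatic number is 3. The cycle 3-5-2-4-1-3 has odd length 5, so it cannot be 2-colored; at least 3 colors are needed.
3 colors suffice: color a → {1, 2}; color b → {4, 5}; color c → {3}.
That is already a proper 3-coloring.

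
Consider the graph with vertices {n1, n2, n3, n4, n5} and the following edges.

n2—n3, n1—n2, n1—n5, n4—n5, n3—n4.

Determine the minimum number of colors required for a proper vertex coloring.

The cycle n5-n4-n3-n2-n1-n5 has odd length 5, so it cannot be 2-colored; at least 3 colors are needed.
One proper 3-coloring: n1=3, n2=2, n3=1, n4=2, n5=1. Every edge joins two different colors.

3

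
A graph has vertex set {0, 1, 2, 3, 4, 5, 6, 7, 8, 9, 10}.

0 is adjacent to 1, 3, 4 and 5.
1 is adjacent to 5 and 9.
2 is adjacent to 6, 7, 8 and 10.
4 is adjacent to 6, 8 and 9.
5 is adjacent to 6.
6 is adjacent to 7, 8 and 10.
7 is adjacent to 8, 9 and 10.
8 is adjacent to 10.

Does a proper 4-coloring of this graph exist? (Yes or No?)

2, 6, 7, 8, 10 form a clique, so at least 5 colors are needed.
So 4 colors are not enough.

No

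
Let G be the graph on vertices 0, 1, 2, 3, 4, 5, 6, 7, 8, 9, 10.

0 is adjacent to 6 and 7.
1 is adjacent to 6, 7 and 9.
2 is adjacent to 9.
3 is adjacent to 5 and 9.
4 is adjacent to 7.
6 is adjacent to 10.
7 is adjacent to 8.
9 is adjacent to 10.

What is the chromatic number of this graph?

9 and 10 are adjacent, so at least 2 colors are needed.
2 colors suffice: color red → {5, 6, 7, 9}; color blue → {0, 1, 2, 3, 4, 8, 10}. No two adjacent vertices share a color.

2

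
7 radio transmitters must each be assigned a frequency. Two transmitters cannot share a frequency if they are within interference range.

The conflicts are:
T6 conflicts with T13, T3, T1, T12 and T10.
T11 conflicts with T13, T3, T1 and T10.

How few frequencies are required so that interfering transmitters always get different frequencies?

2

T6 and T12 conflict, so at least 2 frequencies are needed.
A valid assignment using 2 frequencies: T6=1, T11=1, T13=2, T3=2, T1=2, T12=2, T10=2. Every pair that conflicts lands in different frequencies.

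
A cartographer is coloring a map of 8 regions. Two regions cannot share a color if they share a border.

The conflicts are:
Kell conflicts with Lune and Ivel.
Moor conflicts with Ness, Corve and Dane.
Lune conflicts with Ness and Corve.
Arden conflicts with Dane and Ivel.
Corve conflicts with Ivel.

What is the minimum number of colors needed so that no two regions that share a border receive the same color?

The cycle Ivel-Corve-Moor-Dane-Arden-Ivel has odd length 5, so it cannot be 2-colored; at least 3 colors are needed.
3 colors suffice: color 1 → {Kell, Ness, Corve, Dane}; color 2 → {Moor, Lune, Ivel}; color 3 → {Arden}. Each listed conflict is separated.

3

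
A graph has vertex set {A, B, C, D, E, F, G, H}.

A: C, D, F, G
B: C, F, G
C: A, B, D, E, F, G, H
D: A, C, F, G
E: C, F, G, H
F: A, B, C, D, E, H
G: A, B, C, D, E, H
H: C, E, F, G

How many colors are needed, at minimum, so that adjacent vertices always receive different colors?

A, C, D, F form a clique, so at least 4 colors are needed.
4 colors suffice: color 1 → {C}; color 2 → {F, G}; color 3 → {B, D, E}; color 4 → {A, H}. No two adjacent vertices share a color.

4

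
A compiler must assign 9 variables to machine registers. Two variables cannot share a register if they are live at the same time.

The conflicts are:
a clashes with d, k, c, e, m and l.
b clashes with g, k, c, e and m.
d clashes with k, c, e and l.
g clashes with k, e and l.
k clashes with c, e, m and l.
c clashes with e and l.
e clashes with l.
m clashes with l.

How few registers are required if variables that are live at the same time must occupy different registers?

a, d, k, c, e, l pairwise conflict, so at least 6 registers are needed.
6 registers suffice: register 1 → {k}; register 2 → {e, m}; register 3 → {b, l}; register 4 → {g, c}; register 5 → {a}; register 6 → {d}. Each listed conflict is separated.

6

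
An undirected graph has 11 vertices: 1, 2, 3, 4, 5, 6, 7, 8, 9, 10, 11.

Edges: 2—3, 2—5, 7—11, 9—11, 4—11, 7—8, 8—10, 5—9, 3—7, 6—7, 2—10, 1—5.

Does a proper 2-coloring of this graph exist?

The cycle 3-7-8-10-2-3 has odd length 5, so it cannot be 2-colored; at least 3 colors are needed.
So 2 colors are not enough.

No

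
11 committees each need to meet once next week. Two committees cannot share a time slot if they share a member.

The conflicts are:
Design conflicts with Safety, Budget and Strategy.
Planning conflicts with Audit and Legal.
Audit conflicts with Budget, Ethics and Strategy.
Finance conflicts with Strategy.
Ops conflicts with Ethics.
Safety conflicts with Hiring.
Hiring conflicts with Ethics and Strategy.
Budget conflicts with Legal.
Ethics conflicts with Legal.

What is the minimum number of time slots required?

2

Design and Budget conflict, so at least 2 time slots are needed.
Using 2 time slots: Design=2, Planning=1, Audit=2, Finance=2, Ops=2, Safety=1, Hiring=2, Budget=1, Ethics=1, Legal=2, Strategy=1. Every pair that conflicts lands in different time slots.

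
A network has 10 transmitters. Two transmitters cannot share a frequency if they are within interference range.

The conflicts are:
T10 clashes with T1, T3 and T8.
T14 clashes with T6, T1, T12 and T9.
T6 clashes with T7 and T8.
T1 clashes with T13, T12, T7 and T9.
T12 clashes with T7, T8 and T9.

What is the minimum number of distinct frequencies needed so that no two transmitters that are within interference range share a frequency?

4

T14, T1, T12, T9 all conflict with each other, so at least 4 frequencies are needed.
4 frequencies suffice: frequency 1 → {T1, T3, T8}; frequency 2 → {T10, T6, T13, T12}; frequency 3 → {T14, T7}; frequency 4 → {T9}. Each listed conflict is separated.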